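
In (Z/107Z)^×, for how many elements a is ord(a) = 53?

52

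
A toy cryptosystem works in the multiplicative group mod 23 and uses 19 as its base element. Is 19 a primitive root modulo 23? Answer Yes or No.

Yes

φ(23) = 23 − 1 = 22 = 2 · 11.
19 is a primitive root mod 23 iff 19^(φ(23)/q) ≢ 1 for every prime q | φ(23), i.e. q ∈ {2, 11}.
19^11 ≡ 22 (mod 23)  [q = 2: ≢ 1 ✓]
19^2 ≡ 16 (mod 23)  [q = 11: ≢ 1 ✓]
Every test exponent gives a nontrivial residue, hence 19 generates the full group.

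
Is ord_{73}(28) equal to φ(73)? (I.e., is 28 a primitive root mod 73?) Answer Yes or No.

φ(73) = 73 − 1 = 72 = 2^3 · 3^2.
An element g generates (Z/73Z)^× iff g^(72/q) ≢ 1 (mod 73) for each prime q ∈ {2, 3}.
28^36 ≡ 72 (mod 73)  [q = 2: ≢ 1 ✓]
28^24 ≡ 8 (mod 73)  [q = 3: ≢ 1 ✓]
All checks pass, so 28 has order 72 and is a primitive root modulo 73.

Yes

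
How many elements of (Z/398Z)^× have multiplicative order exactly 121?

0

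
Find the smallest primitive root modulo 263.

5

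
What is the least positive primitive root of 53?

φ(53) = 53 − 1 = 52 = 2^2 · 13.
g is a primitive root iff g^(52/q) ≢ 1 (mod 53) for each prime q ∈ {2, 13}.
g = 2: 2^26 ≡ 52; 2^4 ≡ 16 — none is 1, so 2 is a primitive root.
The smallest primitive root modulo 53 is 2.

2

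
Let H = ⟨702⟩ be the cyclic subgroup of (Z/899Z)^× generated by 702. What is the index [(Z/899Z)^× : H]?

4

ord(702) | φ(899) = φ(29·31) = (29−1)·(31−1) = 28·30 = 840 = 2^3 · 3 · 5 · 7.
Divisors of 840: 1, 2, 3, 4, 5, 6, 7, 8, 10, 12, 14, 15, 20, 21, 24, 28, 30, 35, 40, 42, 56, 60, 70, 84, 105, 120, 140, 168, 210, 280, 420, 840.
Check 702^d mod 899 for each divisor in increasing order:
702^1 ≡ 702 (mod 899)
702^2 ≡ 152 (mod 899)
702^3 ≡ 622 (mod 899)
702^4 ≡ 629 (mod 899)
702^5 ≡ 149 (mod 899)
702^6 ≡ 314 (mod 899)
702^7 ≡ 173 (mod 899)
702^8 ≡ 81 (mod 899)
702^10 ≡ 625 (mod 899)
702^12 ≡ 605 (mod 899)
702^14 ≡ 262 (mod 899)
702^15 ≡ 528 (mod 899)
702^20 ≡ 459 (mod 899)
702^21 ≡ 376 (mod 899)
702^24 ≡ 132 (mod 899)
702^28 ≡ 320 (mod 899)
702^30 ≡ 94 (mod 899)
702^35 ≡ 521 (mod 899)
702^40 ≡ 315 (mod 899)
702^42 ≡ 233 (mod 899)
702^56 ≡ 813 (mod 899)
702^60 ≡ 745 (mod 899)
702^70 ≡ 842 (mod 899)
702^84 ≡ 349 (mod 899)
702^105 ≡ 869 (mod 899)
702^120 ≡ 342 (mod 899)
702^140 ≡ 552 (mod 899)
702^168 ≡ 436 (mod 899)
702^210 ≡ 1 (mod 899) ✓
The order of 702 is 210, so the subgroup it generates has 210 elements.
Index = |(Z/899Z)^×| / |⟨702⟩| = 840 / 210 = 4.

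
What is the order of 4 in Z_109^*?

Since 4 ∈ (Z/109Z)^×, its order divides φ(109) = 109 − 1 = 108 = 2^2 · 3^3.
Divisors of 108: 1, 2, 3, 4, 6, 9, 12, 18, 27, 36, 54, 108.
Test each divisor d:
4^1 ≡ 4 (mod 109)
4^2 ≡ 16 (mod 109)
4^3 ≡ 64 (mod 109)
4^4 ≡ 38 (mod 109)
4^6 ≡ 63 (mod 109)
4^9 ≡ 108 (mod 109)
4^12 ≡ 45 (mod 109)
4^18 ≡ 1 (mod 109) ✓
The smallest such exponent is 18, so the order of 4 is 18.

18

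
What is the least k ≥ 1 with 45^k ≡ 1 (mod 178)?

11

ord(45) | φ(178) = φ(2)·φ(89) = 1·88 = 88 = 2^3 · 11.
Divisors of 88: 1, 2, 4, 8, 11, 22, 44, 88.
Compute 45^d (mod 178) for the divisors d until we hit 1:
45^1 ≡ 45
45^2 ≡ 67
45^4 ≡ 39
45^8 ≡ 97
45^11 ≡ 1
The smallest such exponent is 11, so the order of 45 is 11.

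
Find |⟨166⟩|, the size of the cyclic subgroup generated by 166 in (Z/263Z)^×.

Since 166 ∈ (Z/263Z)^×, its order divides φ(263) = 263 − 1 = 262 = 2 · 131.
Divisors of 262: 1, 2, 131, 262.
Test each divisor d:
166^1 ≡ 166 (mod 263)
166^2 ≡ 204 (mod 263)
166^131 ≡ 1 (mod 263) ✓
So ord_263(166) = 131.

131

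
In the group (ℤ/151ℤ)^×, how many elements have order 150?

40

φ(151) = 151 − 1 = 150 = 2 · 3 · 5^2.
(Z/151Z)^× is cyclic (|G| = 150); a cyclic group of order m has exactly φ(d) elements of each order d | m, and none otherwise.
150 = 2 · 3 · 5^2 divides 150, and φ(150) = 40.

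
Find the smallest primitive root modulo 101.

2

φ(101) = 101 − 1 = 100 = 2^2 · 5^2.
Test candidates g = 2, 3, … against the prime factors q ∈ {2, 5} of φ(101): g is a generator iff g^(100/q) ≢ 1 for every such q.
g = 2: 2^50 ≡ 100; 2^20 ≡ 95 — none is 1, so 2 is a primitive root.
So 2 is the smallest generator of (Z/101Z)^×.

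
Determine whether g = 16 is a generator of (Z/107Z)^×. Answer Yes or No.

No

φ(107) = 107 − 1 = 106 = 2 · 53.
An element g generates (Z/107Z)^× iff g^(106/q) ≢ 1 (mod 107) for each prime q ∈ {2, 53}.
16^53 ≡ 1 (mod 107)  [q = 2: ≡ 1 ✗]
16^2 ≡ 42 (mod 107)  [q = 53: ≢ 1 ✓]
The check at q = 2 fails, so 16 generates a proper subgroup.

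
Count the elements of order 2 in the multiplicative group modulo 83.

φ(83) = 83 − 1 = 82 = 2 · 41.
Since (Z/83Z)^× is cyclic of order 82, the number of elements of order d is φ(d) when d | 82 and 0 otherwise.
2 | 82, and φ(2) = 2 − 1 = 1.

1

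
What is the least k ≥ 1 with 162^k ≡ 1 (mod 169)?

ord(162) | φ(169) = φ(13^2) = 13·(13−1) = 156 = 2^2 · 3 · 13.
Divisors of 156: 1, 2, 3, 4, 6, 12, 13, 26, 39, 52, 78, 156.
Compute 162^d (mod 169) for the divisors d until we hit 1:
162^1 ≡ 162 (mod 169)
162^2 ≡ 49 (mod 169)
162^3 ≡ 164 (mod 169)
162^4 ≡ 35 (mod 169)
162^6 ≡ 25 (mod 169)
162^12 ≡ 118 (mod 169)
162^13 ≡ 19 (mod 169)
162^26 ≡ 23 (mod 169)
162^39 ≡ 99 (mod 169)
162^52 ≡ 22 (mod 169)
162^78 ≡ 168 (mod 169)
162^156 ≡ 1 (mod 169) ✓
Hence ord(162) = 156.

156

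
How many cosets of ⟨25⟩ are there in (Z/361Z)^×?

2

Since 25 ∈ (Z/361Z)^×, its order divides φ(361) = φ(19^2) = 19·(19−1) = 342 = 2 · 3^2 · 19.
Divisors of 342: 1, 2, 3, 6, 9, 18, 19, 38, 57, 114, 171, 342.
Check 25^d mod 361 for each divisor in increasing order:
25^1 ≡ 25 (mod 361)
25^2 ≡ 264 (mod 361)
25^3 ≡ 102 (mod 361)
25^6 ≡ 296 (mod 361)
25^9 ≡ 229 (mod 361)
25^18 ≡ 96 (mod 361)
25^19 ≡ 234 (mod 361)
25^38 ≡ 245 (mod 361)
25^57 ≡ 292 (mod 361)
25^114 ≡ 68 (mod 361)
25^171 ≡ 1 (mod 361) ✓
So ord_361(25) = 171, hence |⟨25⟩| = 171.
Index = |(Z/361Z)^×| / |⟨25⟩| = 342 / 171 = 2.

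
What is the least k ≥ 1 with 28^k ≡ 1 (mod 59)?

By Lagrange's theorem, ord_59(28) divides φ(59) = 59 − 1 = 58 = 2 · 29.
Divisors of 58: 1, 2, 29, 58.
Compute 28^d (mod 59) for the divisors d until we hit 1:
28^1 ≡ 28 (mod 59)
28^2 ≡ 17 (mod 59)
28^29 ≡ 1 (mod 59) ✓
The smallest such exponent is 29, so the order of 28 is 29.

29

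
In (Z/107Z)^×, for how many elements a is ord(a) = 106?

52

φ(107) = 107 − 1 = 106 = 2 · 53.
In a cyclic group of order 106, there are φ(d) elements of order d for each divisor d of 106, and zero for non-divisors.
106 = 2 · 53 divides 106, and φ(106) = 52.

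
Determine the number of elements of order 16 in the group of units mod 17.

φ(17) = 17 − 1 = 16 = 2^4.
Since (Z/17Z)^× is cyclic of order 16, the number of elements of order d is φ(d) when d | 16 and 0 otherwise.
16 = 2^4 divides 16, and φ(16) = 8.

8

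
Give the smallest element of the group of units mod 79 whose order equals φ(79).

φ(79) = 79 − 1 = 78 = 2 · 3 · 13.
g is a primitive root iff g^(78/q) ≢ 1 (mod 79) for each prime q ∈ {2, 3, 13}.
g = 2: 2^39 ≡ 1 — hits 1, so not a primitive root.
g = 3: 3^39 ≡ 78; 3^26 ≡ 23; 3^6 ≡ 18 — none is 1, so 3 is a primitive root.
So 3 is the smallest generator of (Z/79Z)^×.

3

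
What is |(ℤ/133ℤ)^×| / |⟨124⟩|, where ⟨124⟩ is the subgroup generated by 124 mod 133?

6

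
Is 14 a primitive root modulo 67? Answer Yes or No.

φ(67) = 67 − 1 = 66 = 2 · 3 · 11.
14 is a primitive root mod 67 iff 14^(φ(67)/q) ≢ 1 for every prime q | φ(67), i.e. q ∈ {2, 3, 11}.
14^33 ≡ 1 (mod 67)  [q = 2: ≡ 1 ✗]
14^22 ≡ 1 (mod 67)  [q = 3: ≡ 1 ✗]
14^6 ≡ 9 (mod 67)  [q = 11: ≢ 1 ✓]
14^33 ≡ 1 shows ord(14) | 33, strictly less than φ(67); not a primitive root.

No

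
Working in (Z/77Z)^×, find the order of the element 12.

6

Since 12 ∈ (Z/77Z)^×, its order divides φ(77) = φ(7·11) = (7−1)·(11−1) = 6·10 = 60 = 2^2 · 3 · 5.
Divisors of 60: 1, 2, 3, 4, 5, 6, 10, 12, 15, 20, 30, 60.
Check 12^d mod 77 for each divisor in increasing order:
12^1 ≡ 12 (mod 77)
12^2 ≡ 67 (mod 77)
12^3 ≡ 34 (mod 77)
12^4 ≡ 23 (mod 77)
12^5 ≡ 45 (mod 77)
12^6 ≡ 1 (mod 77) ✓
So ord_77(12) = 6.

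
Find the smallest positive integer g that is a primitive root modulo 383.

5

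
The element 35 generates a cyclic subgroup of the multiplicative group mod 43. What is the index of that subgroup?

ord(35) | φ(43) = 43 − 1 = 42 = 2 · 3 · 7.
Divisors of 42: 1, 2, 3, 6, 7, 14, 21, 42.
Check 35^d mod 43 for each divisor in increasing order:
35^1 ≡ 35 (mod 43)
35^2 ≡ 21 (mod 43)
35^3 ≡ 4 (mod 43)
35^6 ≡ 16 (mod 43)
35^7 ≡ 1 (mod 43) ✓
The order of 35 is 7, so the subgroup it generates has 7 elements.
Index = |(Z/43Z)^×| / |⟨35⟩| = 42 / 7 = 6.

6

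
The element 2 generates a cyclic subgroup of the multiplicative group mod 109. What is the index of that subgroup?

3

ord(2) | φ(109) = 109 − 1 = 108 = 2^2 · 3^3.
Divisors of 108: 1, 2, 3, 4, 6, 9, 12, 18, 27, 36, 54, 108.
Compute 2^d (mod 109) for the divisors d until we hit 1:
2^1 ≡ 2 (mod 109)
2^2 ≡ 4 (mod 109)
2^3 ≡ 8 (mod 109)
2^4 ≡ 16 (mod 109)
2^6 ≡ 64 (mod 109)
2^9 ≡ 76 (mod 109)
2^12 ≡ 63 (mod 109)
2^18 ≡ 108 (mod 109)
2^27 ≡ 33 (mod 109)
2^36 ≡ 1 (mod 109) ✓
The order of 2 is 36, so the subgroup it generates has 36 elements.
Index = |(Z/109Z)^×| / |⟨2⟩| = 108 / 36 = 3.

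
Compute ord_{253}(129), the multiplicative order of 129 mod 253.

110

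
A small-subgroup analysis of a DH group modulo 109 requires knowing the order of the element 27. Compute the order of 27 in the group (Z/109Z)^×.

9

Since 27 ∈ (Z/109Z)^×, its order divides φ(109) = 109 − 1 = 108 = 2^2 · 3^3.
Divisors of 108: 1, 2, 3, 4, 6, 9, 12, 18, 27, 36, 54, 108.
Test each divisor d:
27^1 ≡ 27
27^2 ≡ 75
27^3 ≡ 63
27^4 ≡ 66
27^6 ≡ 45
27^9 ≡ 1
So ord_109(27) = 9.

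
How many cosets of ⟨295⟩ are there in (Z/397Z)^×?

4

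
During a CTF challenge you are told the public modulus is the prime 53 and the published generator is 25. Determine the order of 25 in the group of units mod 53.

26

By Lagrange's theorem, ord_53(25) divides φ(53) = 53 − 1 = 52 = 2^2 · 13.
Divisors of 52: 1, 2, 4, 13, 26, 52.
Check 25^d mod 53 for each divisor in increasing order:
25^1 ≡ 25 (mod 53)
25^2 ≡ 42 (mod 53)
25^4 ≡ 15 (mod 53)
25^13 ≡ 52 (mod 53)
25^26 ≡ 1 (mod 53) ✓
The smallest such exponent is 26, so the order of 25 is 26.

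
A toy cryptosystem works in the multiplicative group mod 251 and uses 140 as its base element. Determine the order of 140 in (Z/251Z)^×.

125

By Lagrange's theorem, ord_251(140) divides φ(251) = 251 − 1 = 250 = 2 · 5^3.
Divisors of 250: 1, 2, 5, 10, 25, 50, 125, 250.
Evaluate successive powers at the divisors of 250:
140^1 ≡ 140
140^2 ≡ 22
140^5 ≡ 241
140^10 ≡ 100
140^25 ≡ 149
140^50 ≡ 113
140^125 ≡ 1
The smallest such exponent is 125, so the order of 140 is 125.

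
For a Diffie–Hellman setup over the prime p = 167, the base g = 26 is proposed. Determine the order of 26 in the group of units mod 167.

166

The order of 26 must divide φ(167) = 167 − 1 = 166 = 2 · 83.
Divisors of 166: 1, 2, 83, 166.
Check 26^d mod 167 for each divisor in increasing order:
26^1 ≡ 26
26^2 ≡ 8
26^83 ≡ 166
26^166 ≡ 1
The smallest such exponent is 166, so the order of 26 is 166.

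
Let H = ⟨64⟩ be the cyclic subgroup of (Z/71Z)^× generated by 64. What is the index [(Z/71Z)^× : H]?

ord(64) | φ(71) = 71 − 1 = 70 = 2 · 5 · 7.
Divisors of 70: 1, 2, 5, 7, 10, 14, 35, 70.
Evaluate successive powers at the divisors of 70:
64^1 ≡ 64 (mod 71)
64^2 ≡ 49 (mod 71)
64^5 ≡ 20 (mod 71)
64^7 ≡ 57 (mod 71)
64^10 ≡ 45 (mod 71)
64^14 ≡ 54 (mod 71)
64^35 ≡ 1 (mod 71) ✓
The order of 64 is 35, so the subgroup it generates has 35 elements.
[(Z/71Z)^× : ⟨64⟩] = 70/35 = 2.

2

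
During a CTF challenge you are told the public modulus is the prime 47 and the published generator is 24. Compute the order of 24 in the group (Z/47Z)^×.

23

Since 24 ∈ (Z/47Z)^×, its order divides φ(47) = 47 − 1 = 46 = 2 · 23.
Divisors of 46: 1, 2, 23, 46.
Check 24^d mod 47 for each divisor in increasing order:
24^1 ≡ 24 (mod 47)
24^2 ≡ 12 (mod 47)
24^23 ≡ 1 (mod 47) ✓
The smallest such exponent is 23, so the order of 24 is 23.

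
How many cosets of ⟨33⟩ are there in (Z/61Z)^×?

By Lagrange's theorem, ord_61(33) divides φ(61) = 61 − 1 = 60 = 2^2 · 3 · 5.
Divisors of 60: 1, 2, 3, 4, 5, 6, 10, 12, 15, 20, 30, 60.
Check 33^d mod 61 for each divisor in increasing order:
33^1 ≡ 33
33^2 ≡ 52
33^3 ≡ 8
33^4 ≡ 20
33^5 ≡ 50
33^6 ≡ 3
33^10 ≡ 60
33^12 ≡ 9
33^15 ≡ 11
33^20 ≡ 1
So ord_61(33) = 20, hence |⟨33⟩| = 20.
The index is φ(61) / ord(33) = 60 / 20 = 3.

3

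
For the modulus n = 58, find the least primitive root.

3

φ(58) = φ(2)·φ(29) = 1·28 = 28 = 2^2 · 7.
Test candidates g = 2, 3, … against the prime factors q ∈ {2, 7} of φ(58): g is a generator iff g^(28/q) ≢ 1 for every such q.
g = 2: gcd(2, 58) = 2 > 1, not a unit — skip.
g = 3: 3^14 ≡ 57; 3^4 ≡ 23 — none is 1, so 3 is a primitive root.
Hence the least primitive root of 58 is 3.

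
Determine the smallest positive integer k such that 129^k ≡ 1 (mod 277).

92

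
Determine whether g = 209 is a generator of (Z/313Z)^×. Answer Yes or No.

φ(313) = 313 − 1 = 312 = 2^3 · 3 · 13.
An element g generates (Z/313Z)^× iff g^(312/q) ≢ 1 (mod 313) for each prime q ∈ {2, 3, 13}.
209^156 ≡ 1 (mod 313)  [q = 2: ≡ 1 ✗]
209^104 ≡ 214 (mod 313)  [q = 3: ≢ 1 ✓]
209^24 ≡ 48 (mod 313)  [q = 13: ≢ 1 ✓]
Since 209^156 ≡ 1, the order of 209 divides 156 < 312, so 209 is not a primitive root.

No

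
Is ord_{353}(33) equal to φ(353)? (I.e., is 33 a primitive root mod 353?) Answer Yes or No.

Yes

φ(353) = 353 − 1 = 352 = 2^5 · 11.
An element g generates (Z/353Z)^× iff g^(352/q) ≢ 1 (mod 353) for each prime q ∈ {2, 11}.
33^176 ≡ 352 (mod 353)  [q = 2: ≢ 1 ✓]
33^32 ≡ 217 (mod 353)  [q = 11: ≢ 1 ✓]
All checks pass, so 33 has order 352 and is a primitive root modulo 353.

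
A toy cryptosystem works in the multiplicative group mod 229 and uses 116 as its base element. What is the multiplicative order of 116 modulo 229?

Since 116 ∈ (Z/229Z)^×, its order divides φ(229) = 229 − 1 = 228 = 2^2 · 3 · 19.
Divisors of 228: 1, 2, 3, 4, 6, 12, 19, 38, 57, 76, 114, 228.
Check 116^d mod 229 for each divisor in increasing order:
116^1 ≡ 116 (mod 229)
116^2 ≡ 174 (mod 229)
116^3 ≡ 32 (mod 229)
116^4 ≡ 48 (mod 229)
116^6 ≡ 108 (mod 229)
116^12 ≡ 214 (mod 229)
116^19 ≡ 89 (mod 229)
116^38 ≡ 135 (mod 229)
116^57 ≡ 107 (mod 229)
116^76 ≡ 134 (mod 229)
116^114 ≡ 228 (mod 229)
116^228 ≡ 1 (mod 229) ✓
So ord_229(116) = 228.

228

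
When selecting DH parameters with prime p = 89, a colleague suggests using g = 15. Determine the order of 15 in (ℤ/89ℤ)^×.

ord(15) | φ(89) = 89 − 1 = 88 = 2^3 · 11.
Divisors of 88: 1, 2, 4, 8, 11, 22, 44, 88.
Evaluate successive powers at the divisors of 88:
15^1 ≡ 15
15^2 ≡ 47
15^4 ≡ 73
15^8 ≡ 78
15^11 ≡ 77
15^22 ≡ 55
15^44 ≡ 88
15^88 ≡ 1
The smallest such exponent is 88, so the order of 15 is 88.

88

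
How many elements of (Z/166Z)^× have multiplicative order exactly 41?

40

φ(166) = φ(2)·φ(83) = 1·82 = 82 = 2 · 41.
In a cyclic group of order 82, there are φ(d) elements of order d for each divisor d of 82, and zero for non-divisors.
41 | 82, and φ(41) = 41 − 1 = 40.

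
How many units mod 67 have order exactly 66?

φ(67) = 67 − 1 = 66 = 2 · 3 · 11.
(Z/67Z)^× is cyclic (|G| = 66); a cyclic group of order m has exactly φ(d) elements of each order d | m, and none otherwise.
66 = 2 · 3 · 11 divides 66, and φ(66) = 20.

20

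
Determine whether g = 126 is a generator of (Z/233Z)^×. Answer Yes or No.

No

φ(233) = 233 − 1 = 232 = 2^3 · 29.
It suffices to check that the order of 126 is not a proper divisor of 232: compute 126^(232/q) for q ∈ {2, 29}.
126^116 ≡ 1 (mod 233)  [q = 2: ≡ 1 ✗]
126^8 ≡ 76 (mod 233)  [q = 29: ≢ 1 ✓]
Since 126^116 ≡ 1, the order of 126 divides 116 < 232, so 126 is not a primitive root.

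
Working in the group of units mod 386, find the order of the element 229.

The order of 229 must divide φ(386) = φ(2)·φ(193) = 1·192 = 192 = 2^6 · 3.
Divisors of 192: 1, 2, 3, 4, 6, 8, 12, 16, 24, 32, 48, 64, 96, 192.
Evaluate successive powers at the divisors of 192:
229^1 ≡ 229 (mod 386)
229^2 ≡ 331 (mod 386)
229^3 ≡ 143 (mod 386)
229^4 ≡ 323 (mod 386)
229^6 ≡ 377 (mod 386)
229^8 ≡ 109 (mod 386)
229^12 ≡ 81 (mod 386)
229^16 ≡ 301 (mod 386)
229^24 ≡ 385 (mod 386)
229^32 ≡ 277 (mod 386)
229^48 ≡ 1 (mod 386) ✓
So ord_386(229) = 48.

48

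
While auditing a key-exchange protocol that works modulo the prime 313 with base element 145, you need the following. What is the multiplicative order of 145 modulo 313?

24

The order of 145 must divide φ(313) = 313 − 1 = 312 = 2^3 · 3 · 13.
Divisors of 312: 1, 2, 3, 4, 6, 8, 12, 13, 24, 26, 39, 52, 78, 104, 156, 312.
Evaluate successive powers at the divisors of 312:
145^1 ≡ 145
145^2 ≡ 54
145^3 ≡ 5
145^4 ≡ 99
145^6 ≡ 25
145^8 ≡ 98
145^12 ≡ 312
145^13 ≡ 168
145^24 ≡ 1
Hence ord(145) = 24.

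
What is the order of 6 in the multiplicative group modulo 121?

ord(6) | φ(121) = φ(11^2) = 11·(11−1) = 110 = 2 · 5 · 11.
Divisors of 110: 1, 2, 5, 10, 11, 22, 55, 110.
Evaluate successive powers at the divisors of 110:
6^1 ≡ 6 (mod 121)
6^2 ≡ 36 (mod 121)
6^5 ≡ 32 (mod 121)
6^10 ≡ 56 (mod 121)
6^11 ≡ 94 (mod 121)
6^22 ≡ 3 (mod 121)
6^55 ≡ 120 (mod 121)
6^110 ≡ 1 (mod 121) ✓
So ord_121(6) = 110.

110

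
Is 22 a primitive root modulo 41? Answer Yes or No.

Yes

φ(41) = 41 − 1 = 40 = 2^3 · 5.
An element g generates (Z/41Z)^× iff g^(40/q) ≢ 1 (mod 41) for each prime q ∈ {2, 5}.
22^20 ≡ 40 (mod 41)  [q = 2: ≢ 1 ✓]
22^8 ≡ 37 (mod 41)  [q = 5: ≢ 1 ✓]
Every test exponent gives a nontrivial residue, hence 22 generates the full group.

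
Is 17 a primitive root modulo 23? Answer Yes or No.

Yes

φ(23) = 23 − 1 = 22 = 2 · 11.
It suffices to check that the order of 17 is not a proper divisor of 22: compute 17^(22/q) for q ∈ {2, 11}.
17^11 ≡ 22 (mod 23)  [q = 2: ≢ 1 ✓]
17^2 ≡ 13 (mod 23)  [q = 11: ≢ 1 ✓]
All checks pass, so 17 has order 22 and is a primitive root modulo 23.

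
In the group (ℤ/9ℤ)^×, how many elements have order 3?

2

φ(9) = φ(3^2) = 3·(3−1) = 6 = 2 · 3.
(Z/9Z)^× is cyclic (|G| = 6); a cyclic group of order m has exactly φ(d) elements of each order d | m, and none otherwise.
3 | 6, and φ(3) = 3 − 1 = 2.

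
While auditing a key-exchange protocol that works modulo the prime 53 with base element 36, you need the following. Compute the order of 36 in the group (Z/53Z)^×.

Since 36 ∈ (Z/53Z)^×, its order divides φ(53) = 53 − 1 = 52 = 2^2 · 13.
Divisors of 52: 1, 2, 4, 13, 26, 52.
Compute 36^d (mod 53) for the divisors d until we hit 1:
36^1 ≡ 36 (mod 53)
36^2 ≡ 24 (mod 53)
36^4 ≡ 46 (mod 53)
36^13 ≡ 1 (mod 53) ✓
Therefore the multiplicative order of 36 modulo 53 is 13.

13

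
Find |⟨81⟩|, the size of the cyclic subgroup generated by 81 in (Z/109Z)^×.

Since 81 ∈ (Z/109Z)^×, its order divides φ(109) = 109 − 1 = 108 = 2^2 · 3^3.
Divisors of 108: 1, 2, 3, 4, 6, 9, 12, 18, 27, 36, 54, 108.
Check 81^d mod 109 for each divisor in increasing order:
81^1 ≡ 81 (mod 109)
81^2 ≡ 21 (mod 109)
81^3 ≡ 66 (mod 109)
81^4 ≡ 5 (mod 109)
81^6 ≡ 105 (mod 109)
81^9 ≡ 63 (mod 109)
81^12 ≡ 16 (mod 109)
81^18 ≡ 45 (mod 109)
81^27 ≡ 1 (mod 109) ✓
Hence ord(81) = 27.

27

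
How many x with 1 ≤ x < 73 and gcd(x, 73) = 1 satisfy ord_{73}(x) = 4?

2

φ(73) = 73 − 1 = 72 = 2^3 · 3^2.
In a cyclic group of order 72, there are φ(d) elements of order d for each divisor d of 72, and zero for non-divisors.
4 = 2^2 divides 72, and φ(4) = 2.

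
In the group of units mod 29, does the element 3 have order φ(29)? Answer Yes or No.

Yes

φ(29) = 29 − 1 = 28 = 2^2 · 7.
It suffices to check that the order of 3 is not a proper divisor of 28: compute 3^(28/q) for q ∈ {2, 7}.
3^14 ≡ 28 (mod 29)  [q = 2: ≢ 1 ✓]
3^4 ≡ 23 (mod 29)  [q = 7: ≢ 1 ✓]
All checks pass, so 3 has order 28 and is a primitive root modulo 29.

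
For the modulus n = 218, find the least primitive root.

φ(218) = φ(2)·φ(109) = 1·108 = 108 = 2^2 · 3^3.
Test candidates g = 2, 3, … against the prime factors q ∈ {2, 3} of φ(218): g is a generator iff g^(108/q) ≢ 1 for every such q.
g = 2: gcd(2, 218) = 2 > 1, not a unit — skip.
g = 3: 3^54 ≡ 1 — hits 1, so not a primitive root.
g = 4: gcd(4, 218) = 2 > 1, not a unit — skip.
g = 5: 5^54 ≡ 1 — hits 1, so not a primitive root.
g = 6: gcd(6, 218) = 2 > 1, not a unit — skip.
g = 7: 7^54 ≡ 1 — hits 1, so not a primitive root.
g = 8: gcd(8, 218) = 2 > 1, not a unit — skip.
g = 9: 9^54 ≡ 1 — hits 1, so not a primitive root.
g = 10: gcd(10, 218) = 2 > 1, not a unit — skip.
g = 11: 11^54 ≡ 217; 11^36 ≡ 45 — none is 1, so 11 is a primitive root.
Hence the least primitive root of 218 is 11.

11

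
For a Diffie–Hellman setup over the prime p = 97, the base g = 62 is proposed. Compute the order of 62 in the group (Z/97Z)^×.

By Lagrange's theorem, ord_97(62) divides φ(97) = 97 − 1 = 96 = 2^5 · 3.
Divisors of 96: 1, 2, 3, 4, 6, 8, 12, 16, 24, 32, 48, 96.
Check 62^d mod 97 for each divisor in increasing order:
62^1 ≡ 62
62^2 ≡ 61
62^3 ≡ 96
62^4 ≡ 35
62^6 ≡ 1
The smallest such exponent is 6, so the order of 62 is 6.

6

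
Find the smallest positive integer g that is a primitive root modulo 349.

2

φ(349) = 349 − 1 = 348 = 2^2 · 3 · 29.
g is a primitive root iff g^(348/q) ≢ 1 (mod 349) for each prime q ∈ {2, 3, 29}.
g = 2: 2^174 ≡ 348; 2^116 ≡ 226; 2^12 ≡ 257 — none is 1, so 2 is a primitive root.
The smallest primitive root modulo 349 is 2.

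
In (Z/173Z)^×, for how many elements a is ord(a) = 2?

1

φ(173) = 173 − 1 = 172 = 2^2 · 43.
Since (Z/173Z)^× is cyclic of order 172, the number of elements of order d is φ(d) when d | 172 and 0 otherwise.
2 | 172, and φ(2) = 2 − 1 = 1.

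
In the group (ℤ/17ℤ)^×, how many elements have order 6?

0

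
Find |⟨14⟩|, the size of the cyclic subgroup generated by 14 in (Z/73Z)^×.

By Lagrange's theorem, ord_73(14) divides φ(73) = 73 − 1 = 72 = 2^3 · 3^2.
Divisors of 72: 1, 2, 3, 4, 6, 8, 9, 12, 18, 24, 36, 72.
Evaluate successive powers at the divisors of 72:
14^1 ≡ 14
14^2 ≡ 50
14^3 ≡ 43
14^4 ≡ 18
14^6 ≡ 24
14^8 ≡ 32
14^9 ≡ 10
14^12 ≡ 65
14^18 ≡ 27
14^24 ≡ 64
14^36 ≡ 72
14^72 ≡ 1
So ord_73(14) = 72.

72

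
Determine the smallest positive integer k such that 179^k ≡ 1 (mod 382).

ord(179) | φ(382) = φ(2)·φ(191) = 1·190 = 190 = 2 · 5 · 19.
Divisors of 190: 1, 2, 5, 10, 19, 38, 95, 190.
Check 179^d mod 382 for each divisor in increasing order:
179^1 ≡ 179 (mod 382)
179^2 ≡ 335 (mod 382)
179^5 ≡ 41 (mod 382)
179^10 ≡ 153 (mod 382)
179^19 ≡ 7 (mod 382)
179^38 ≡ 49 (mod 382)
179^95 ≡ 381 (mod 382)
179^190 ≡ 1 (mod 382) ✓
Hence ord(179) = 190.

190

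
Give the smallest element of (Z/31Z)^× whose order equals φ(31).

3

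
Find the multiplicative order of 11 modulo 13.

By Lagrange's theorem, ord_13(11) divides φ(13) = 13 − 1 = 12 = 2^2 · 3.
Divisors of 12: 1, 2, 3, 4, 6, 12.
Compute 11^d (mod 13) for the divisors d until we hit 1:
11^1 ≡ 11 (mod 13)
11^2 ≡ 4 (mod 13)
11^3 ≡ 5 (mod 13)
11^4 ≡ 3 (mod 13)
11^6 ≡ 12 (mod 13)
11^12 ≡ 1 (mod 13) ✓
Hence ord(11) = 12.

12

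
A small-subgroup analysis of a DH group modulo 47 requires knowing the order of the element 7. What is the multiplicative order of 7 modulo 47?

Since 7 ∈ (Z/47Z)^×, its order divides φ(47) = 47 − 1 = 46 = 2 · 23.
Divisors of 46: 1, 2, 23, 46.
Test each divisor d:
7^1 ≡ 7 (mod 47)
7^2 ≡ 2 (mod 47)
7^23 ≡ 1 (mod 47) ✓
Hence ord(7) = 23.

23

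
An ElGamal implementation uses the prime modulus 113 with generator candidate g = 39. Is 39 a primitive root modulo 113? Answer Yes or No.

Yes

φ(113) = 113 − 1 = 112 = 2^4 · 7.
Test 39^(112/q) mod 113 for each prime factor q of 112:
39^56 ≡ 112 (mod 113)  [q = 2: ≢ 1 ✓]
39^16 ≡ 28 (mod 113)  [q = 7: ≢ 1 ✓]
Every test exponent gives a nontrivial residue, hence 39 generates the full group.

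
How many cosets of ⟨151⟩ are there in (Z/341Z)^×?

30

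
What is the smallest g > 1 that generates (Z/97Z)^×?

5

φ(97) = 97 − 1 = 96 = 2^5 · 3.
g is a primitive root iff g^(96/q) ≢ 1 (mod 97) for each prime q ∈ {2, 3}.
g = 2: 2^48 ≡ 1 — hits 1, so not a primitive root.
g = 3: 3^48 ≡ 1 — hits 1, so not a primitive root.
g = 4: 4^48 ≡ 1 — hits 1, so not a primitive root.
g = 5: 5^48 ≡ 96; 5^32 ≡ 35 — none is 1, so 5 is a primitive root.
The smallest primitive root modulo 97 is 5.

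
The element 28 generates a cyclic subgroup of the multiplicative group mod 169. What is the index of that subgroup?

The order of 28 must divide φ(169) = φ(13^2) = 13·(13−1) = 156 = 2^2 · 3 · 13.
Divisors of 156: 1, 2, 3, 4, 6, 12, 13, 26, 39, 52, 78, 156.
Check 28^d mod 169 for each divisor in increasing order:
28^1 ≡ 28 (mod 169)
28^2 ≡ 108 (mod 169)
28^3 ≡ 151 (mod 169)
28^4 ≡ 3 (mod 169)
28^6 ≡ 155 (mod 169)
28^12 ≡ 27 (mod 169)
28^13 ≡ 80 (mod 169)
28^26 ≡ 147 (mod 169)
28^39 ≡ 99 (mod 169)
28^52 ≡ 146 (mod 169)
28^78 ≡ 168 (mod 169)
28^156 ≡ 1 (mod 169) ✓
So ord_169(28) = 156, hence |⟨28⟩| = 156.
The index is φ(169) / ord(28) = 156 / 156 = 1.

1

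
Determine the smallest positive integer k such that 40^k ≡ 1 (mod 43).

21

The order of 40 must divide φ(43) = 43 − 1 = 42 = 2 · 3 · 7.
Divisors of 42: 1, 2, 3, 6, 7, 14, 21, 42.
Evaluate successive powers at the divisors of 42:
40^1 ≡ 40 (mod 43)
40^2 ≡ 9 (mod 43)
40^3 ≡ 16 (mod 43)
40^6 ≡ 41 (mod 43)
40^7 ≡ 6 (mod 43)
40^14 ≡ 36 (mod 43)
40^21 ≡ 1 (mod 43) ✓
The smallest such exponent is 21, so the order of 40 is 21.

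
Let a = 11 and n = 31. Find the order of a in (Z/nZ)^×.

By Lagrange's theorem, ord_31(11) divides φ(31) = 31 − 1 = 30 = 2 · 3 · 5.
Divisors of 30: 1, 2, 3, 5, 6, 10, 15, 30.
Check 11^d mod 31 for each divisor in increasing order:
11^1 ≡ 11 (mod 31)
11^2 ≡ 28 (mod 31)
11^3 ≡ 29 (mod 31)
11^5 ≡ 6 (mod 31)
11^6 ≡ 4 (mod 31)
11^10 ≡ 5 (mod 31)
11^15 ≡ 30 (mod 31)
11^30 ≡ 1 (mod 31) ✓
The smallest such exponent is 30, so the order of 11 is 30.

30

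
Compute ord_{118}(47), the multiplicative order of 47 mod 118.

Since 47 ∈ (Z/118Z)^×, its order divides φ(118) = φ(2)·φ(59) = 1·58 = 58 = 2 · 29.
Divisors of 58: 1, 2, 29, 58.
Test each divisor d:
47^1 ≡ 47
47^2 ≡ 85
47^29 ≡ 117
47^58 ≡ 1
So ord_118(47) = 58.

58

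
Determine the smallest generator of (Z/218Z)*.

φ(218) = φ(2)·φ(109) = 1·108 = 108 = 2^2 · 3^3.
Test candidates g = 2, 3, … against the prime factors q ∈ {2, 3} of φ(218): g is a generator iff g^(108/q) ≢ 1 for every such q.
g = 2: gcd(2, 218) = 2 > 1, not a unit — skip.
g = 3: 3^54 ≡ 1 — hits 1, so not a primitive root.
g = 4: gcd(4, 218) = 2 > 1, not a unit — skip.
g = 5: 5^54 ≡ 1 — hits 1, so not a primitive root.
g = 6: gcd(6, 218) = 2 > 1, not a unit — skip.
g = 7: 7^54 ≡ 1 — hits 1, so not a primitive root.
g = 8: gcd(8, 218) = 2 > 1, not a unit — skip.
g = 9: 9^54 ≡ 1 — hits 1, so not a primitive root.
g = 10: gcd(10, 218) = 2 > 1, not a unit — skip.
g = 11: 11^54 ≡ 217; 11^36 ≡ 45 — none is 1, so 11 is a primitive root.
So 11 is the smallest generator of (Z/218Z)^×.

11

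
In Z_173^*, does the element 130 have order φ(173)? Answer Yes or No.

φ(173) = 173 − 1 = 172 = 2^2 · 43.
It suffices to check that the order of 130 is not a proper divisor of 172: compute 130^(172/q) for q ∈ {2, 43}.
130^86 ≡ 1 (mod 173)  [q = 2: ≡ 1 ✗]
130^4 ≡ 148 (mod 173)  [q = 43: ≢ 1 ✓]
130^86 ≡ 1 shows ord(130) | 86, strictly less than φ(173); not a primitive root.

No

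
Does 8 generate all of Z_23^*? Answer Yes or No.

φ(23) = 23 − 1 = 22 = 2 · 11.
An element g generates (Z/23Z)^× iff g^(22/q) ≢ 1 (mod 23) for each prime q ∈ {2, 11}.
8^11 ≡ 1 (mod 23)  [q = 2: ≡ 1 ✗]
8^2 ≡ 18 (mod 23)  [q = 11: ≢ 1 ✓]
8^11 ≡ 1 shows ord(8) | 11, strictly less than φ(23); not a primitive root.

No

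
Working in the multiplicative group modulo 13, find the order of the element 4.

6

ord(4) | φ(13) = 13 − 1 = 12 = 2^2 · 3.
Divisors of 12: 1, 2, 3, 4, 6, 12.
Check 4^d mod 13 for each divisor in increasing order:
4^1 ≡ 4 (mod 13)
4^2 ≡ 3 (mod 13)
4^3 ≡ 12 (mod 13)
4^4 ≡ 9 (mod 13)
4^6 ≡ 1 (mod 13) ✓
Therefore the multiplicative order of 4 modulo 13 is 6.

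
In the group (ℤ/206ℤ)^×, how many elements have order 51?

32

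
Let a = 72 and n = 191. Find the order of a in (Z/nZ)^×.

95

The order of 72 must divide φ(191) = 191 − 1 = 190 = 2 · 5 · 19.
Divisors of 190: 1, 2, 5, 10, 19, 38, 95, 190.
Check 72^d mod 191 for each divisor in increasing order:
72^1 ≡ 72
72^2 ≡ 27
72^5 ≡ 154
72^10 ≡ 32
72^19 ≡ 184
72^38 ≡ 49
72^95 ≡ 1
So ord_191(72) = 95.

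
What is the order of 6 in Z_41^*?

By Lagrange's theorem, ord_41(6) divides φ(41) = 41 − 1 = 40 = 2^3 · 5.
Divisors of 40: 1, 2, 4, 5, 8, 10, 20, 40.
Compute 6^d (mod 41) for the divisors d until we hit 1:
6^1 ≡ 6
6^2 ≡ 36
6^4 ≡ 25
6^5 ≡ 27
6^8 ≡ 10
6^10 ≡ 32
6^20 ≡ 40
6^40 ≡ 1
Hence ord(6) = 40.

40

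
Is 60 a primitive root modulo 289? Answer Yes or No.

φ(289) = φ(17^2) = 17·(17−1) = 272 = 2^4 · 17.
60 is a primitive root mod 289 iff 60^(φ(289)/q) ≢ 1 for every prime q | φ(289), i.e. q ∈ {2, 17}.
60^136 ≡ 1 (mod 289)  [q = 2: ≡ 1 ✗]
60^16 ≡ 239 (mod 289)  [q = 17: ≢ 1 ✓]
60^136 ≡ 1 shows ord(60) | 136, strictly less than φ(289); not a primitive root.

No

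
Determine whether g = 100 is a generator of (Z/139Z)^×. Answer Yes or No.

No

φ(139) = 139 − 1 = 138 = 2 · 3 · 23.
It suffices to check that the order of 100 is not a proper divisor of 138: compute 100^(138/q) for q ∈ {2, 3, 23}.
100^69 ≡ 1 (mod 139)  [q = 2: ≡ 1 ✗]
100^46 ≡ 1 (mod 139)  [q = 3: ≡ 1 ✗]
100^6 ≡ 44 (mod 139)  [q = 23: ≢ 1 ✓]
The check at q = 2 fails, so 100 generates a proper subgroup.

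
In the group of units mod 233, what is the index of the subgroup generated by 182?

4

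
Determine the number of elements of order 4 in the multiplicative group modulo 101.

2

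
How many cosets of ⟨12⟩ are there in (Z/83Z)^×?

2

By Lagrange's theorem, ord_83(12) divides φ(83) = 83 − 1 = 82 = 2 · 41.
Divisors of 82: 1, 2, 41, 82.
Test each divisor d:
12^1 ≡ 12
12^2 ≡ 61
12^41 ≡ 1
The order of 12 is 41, so the subgroup it generates has 41 elements.
The index is φ(83) / ord(12) = 82 / 41 = 2.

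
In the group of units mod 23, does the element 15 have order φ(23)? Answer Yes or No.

φ(23) = 23 − 1 = 22 = 2 · 11.
An element g generates (Z/23Z)^× iff g^(22/q) ≢ 1 (mod 23) for each prime q ∈ {2, 11}.
15^11 ≡ 22 (mod 23)  [q = 2: ≢ 1 ✓]
15^2 ≡ 18 (mod 23)  [q = 11: ≢ 1 ✓]
None equal 1, so ord_23(15) = 22: 15 is a primitive root.

Yes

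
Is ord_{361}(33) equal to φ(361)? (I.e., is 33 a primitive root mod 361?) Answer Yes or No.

Yes

φ(361) = φ(19^2) = 19·(19−1) = 342 = 2 · 3^2 · 19.
An element g generates (Z/361Z)^× iff g^(342/q) ≢ 1 (mod 361) for each prime q ∈ {2, 3, 19}.
33^171 ≡ 360 (mod 361)  [q = 2: ≢ 1 ✓]
33^114 ≡ 292 (mod 361)  [q = 3: ≢ 1 ✓]
33^18 ≡ 20 (mod 361)  [q = 19: ≢ 1 ✓]
All checks pass, so 33 has order 342 and is a primitive root modulo 361.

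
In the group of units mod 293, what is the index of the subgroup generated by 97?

Since 97 ∈ (Z/293Z)^×, its order divides φ(293) = 293 − 1 = 292 = 2^2 · 73.
Divisors of 292: 1, 2, 4, 73, 146, 292.
Check 97^d mod 293 for each divisor in increasing order:
97^1 ≡ 97
97^2 ≡ 33
97^4 ≡ 210
97^73 ≡ 292
97^146 ≡ 1
The order of 97 is 146, so the subgroup it generates has 146 elements.
The index is φ(293) / ord(97) = 292 / 146 = 2.

2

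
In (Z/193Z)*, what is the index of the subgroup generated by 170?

ord(170) | φ(193) = 193 − 1 = 192 = 2^6 · 3.
Divisors of 192: 1, 2, 3, 4, 6, 8, 12, 16, 24, 32, 48, 64, 96, 192.
Check 170^d mod 193 for each divisor in increasing order:
170^1 ≡ 170
170^2 ≡ 143
170^3 ≡ 185
170^4 ≡ 184
170^6 ≡ 64
170^8 ≡ 81
170^12 ≡ 43
170^16 ≡ 192
170^24 ≡ 112
170^32 ≡ 1
The order of 170 is 32, so the subgroup it generates has 32 elements.
Index = |(Z/193Z)^×| / |⟨170⟩| = 192 / 32 = 6.

6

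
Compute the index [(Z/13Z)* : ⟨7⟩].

1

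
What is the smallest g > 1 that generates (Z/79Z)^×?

φ(79) = 79 − 1 = 78 = 2 · 3 · 13.
Test candidates g = 2, 3, … against the prime factors q ∈ {2, 3, 13} of φ(79): g is a generator iff g^(78/q) ≢ 1 for every such q.
g = 2: 2^39 ≡ 1 — hits 1, so not a primitive root.
g = 3: 3^39 ≡ 78; 3^26 ≡ 23; 3^6 ≡ 18 — none is 1, so 3 is a primitive root.
The smallest primitive root modulo 79 is 3.

3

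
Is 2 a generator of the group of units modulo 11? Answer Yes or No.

φ(11) = 11 − 1 = 10 = 2 · 5.
An element g generates (Z/11Z)^× iff g^(10/q) ≢ 1 (mod 11) for each prime q ∈ {2, 5}.
2^5 ≡ 10 (mod 11)  [q = 2: ≢ 1 ✓]
2^2 ≡ 4 (mod 11)  [q = 5: ≢ 1 ✓]
All checks pass, so 2 has order 10 and is a primitive root modulo 11.

Yes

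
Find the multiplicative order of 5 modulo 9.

6

Since 5 ∈ (Z/9Z)^×, its order divides φ(9) = φ(3^2) = 3·(3−1) = 6 = 2 · 3.
Divisors of 6: 1, 2, 3, 6.
Test each divisor d:
5^1 ≡ 5 (mod 9)
5^2 ≡ 7 (mod 9)
5^3 ≡ 8 (mod 9)
5^6 ≡ 1 (mod 9) ✓
Therefore the multiplicative order of 5 modulo 9 is 6.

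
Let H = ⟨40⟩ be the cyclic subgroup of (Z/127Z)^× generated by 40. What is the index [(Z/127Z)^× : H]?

3

By Lagrange's theorem, ord_127(40) divides φ(127) = 127 − 1 = 126 = 2 · 3^2 · 7.
Divisors of 126: 1, 2, 3, 6, 7, 9, 14, 18, 21, 42, 63, 126.
Test each divisor d:
40^1 ≡ 40 (mod 127)
40^2 ≡ 76 (mod 127)
40^3 ≡ 119 (mod 127)
40^6 ≡ 64 (mod 127)
40^7 ≡ 20 (mod 127)
40^9 ≡ 123 (mod 127)
40^14 ≡ 19 (mod 127)
40^18 ≡ 16 (mod 127)
40^21 ≡ 126 (mod 127)
40^42 ≡ 1 (mod 127) ✓
The order of 40 is 42, so the subgroup it generates has 42 elements.
The index is φ(127) / ord(40) = 126 / 42 = 3.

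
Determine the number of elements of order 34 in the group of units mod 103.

16

φ(103) = 103 − 1 = 102 = 2 · 3 · 17.
In a cyclic group of order 102, there are φ(d) elements of order d for each divisor d of 102, and zero for non-divisors.
34 = 2 · 17 divides 102, and φ(34) = 16.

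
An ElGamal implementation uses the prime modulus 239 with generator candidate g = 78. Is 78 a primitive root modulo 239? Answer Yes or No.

Yes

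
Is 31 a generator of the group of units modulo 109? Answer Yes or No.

No

φ(109) = 109 − 1 = 108 = 2^2 · 3^3.
Test 31^(108/q) mod 109 for each prime factor q of 108:
31^54 ≡ 1 (mod 109)  [q = 2: ≡ 1 ✗]
31^36 ≡ 45 (mod 109)  [q = 3: ≢ 1 ✓]
The check at q = 2 fails, so 31 generates a proper subgroup.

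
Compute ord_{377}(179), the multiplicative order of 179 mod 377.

42

ord(179) | φ(377) = φ(13·29) = (13−1)·(29−1) = 12·28 = 336 = 2^4 · 3 · 7.
Divisors of 336: 1, 2, 3, 4, 6, 7, 8, 12, 14, 16, 21, 24, 28, 42, 48, 56, 84, 112, 168, 336.
Check 179^d mod 377 for each divisor in increasing order:
179^1 ≡ 179
179^2 ≡ 373
179^3 ≡ 38
179^4 ≡ 16
179^6 ≡ 313
179^7 ≡ 231
179^8 ≡ 256
179^12 ≡ 326
179^14 ≡ 204
179^16 ≡ 315
179^21 ≡ 376
179^24 ≡ 339
179^28 ≡ 146
179^42 ≡ 1
Therefore the multiplicative order of 179 modulo 377 is 42.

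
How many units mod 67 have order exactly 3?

2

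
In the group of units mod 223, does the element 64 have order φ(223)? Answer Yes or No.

No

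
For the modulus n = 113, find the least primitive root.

3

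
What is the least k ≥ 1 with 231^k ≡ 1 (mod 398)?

99

Since 231 ∈ (Z/398Z)^×, its order divides φ(398) = φ(2)·φ(199) = 1·198 = 198 = 2 · 3^2 · 11.
Divisors of 198: 1, 2, 3, 6, 9, 11, 18, 22, 33, 66, 99, 198.
Evaluate successive powers at the divisors of 198:
231^1 ≡ 231
231^2 ≡ 29
231^3 ≡ 331
231^6 ≡ 111
231^9 ≡ 125
231^11 ≡ 43
231^18 ≡ 103
231^22 ≡ 257
231^33 ≡ 305
231^66 ≡ 291
231^99 ≡ 1
So ord_398(231) = 99.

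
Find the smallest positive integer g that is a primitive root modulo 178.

φ(178) = φ(2)·φ(89) = 1·88 = 88 = 2^3 · 11.
Test candidates g = 2, 3, … against the prime factors q ∈ {2, 11} of φ(178): g is a generator iff g^(88/q) ≢ 1 for every such q.
g = 2: gcd(2, 178) = 2 > 1, not a unit — skip.
g = 3: 3^44 ≡ 177; 3^8 ≡ 153 — none is 1, so 3 is a primitive root.
So 3 is the smallest generator of (Z/178Z)^×.

3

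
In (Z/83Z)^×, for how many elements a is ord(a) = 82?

40

φ(83) = 83 − 1 = 82 = 2 · 41.
In a cyclic group of order 82, there are φ(d) elements of order d for each divisor d of 82, and zero for non-divisors.
82 = 2 · 41 divides 82, and φ(82) = 40.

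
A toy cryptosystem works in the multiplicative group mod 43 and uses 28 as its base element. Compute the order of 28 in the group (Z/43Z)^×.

42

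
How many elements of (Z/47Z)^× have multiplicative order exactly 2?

φ(47) = 47 − 1 = 46 = 2 · 23.
(Z/47Z)^× is cyclic (|G| = 46); a cyclic group of order m has exactly φ(d) elements of each order d | m, and none otherwise.
2 | 46, and φ(2) = 2 − 1 = 1.

1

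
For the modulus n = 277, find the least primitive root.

5

φ(277) = 277 − 1 = 276 = 2^2 · 3 · 23.
Test candidates g = 2, 3, … against the prime factors q ∈ {2, 3, 23} of φ(277): g is a generator iff g^(276/q) ≢ 1 for every such q.
g = 2: 2^138 ≡ 276; 2^92 ≡ 1 — hits 1, so not a primitive root.
g = 3: 3^138 ≡ 1 — hits 1, so not a primitive root.
g = 4: 4^138 ≡ 1 — hits 1, so not a primitive root.
g = 5: 5^138 ≡ 276; 5^92 ≡ 116; 5^12 ≡ 27 — none is 1, so 5 is a primitive root.
So 5 is the smallest generator of (Z/277Z)^×.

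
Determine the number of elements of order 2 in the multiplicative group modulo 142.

φ(142) = φ(2)·φ(71) = 1·70 = 70 = 2 · 5 · 7.
(Z/142Z)^× is cyclic (|G| = 70); a cyclic group of order m has exactly φ(d) elements of each order d | m, and none otherwise.
2 | 70, and φ(2) = 2 − 1 = 1.

1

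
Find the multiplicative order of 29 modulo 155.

10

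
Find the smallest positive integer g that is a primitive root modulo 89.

3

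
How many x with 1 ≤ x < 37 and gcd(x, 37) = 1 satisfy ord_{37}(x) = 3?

2

φ(37) = 37 − 1 = 36 = 2^2 · 3^2.
In a cyclic group of order 36, there are φ(d) elements of order d for each divisor d of 36, and zero for non-divisors.
3 | 36, and φ(3) = 3 − 1 = 2.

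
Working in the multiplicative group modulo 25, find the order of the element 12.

20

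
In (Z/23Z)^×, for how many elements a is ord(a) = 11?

10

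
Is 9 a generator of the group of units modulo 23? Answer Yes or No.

φ(23) = 23 − 1 = 22 = 2 · 11.
An element g generates (Z/23Z)^× iff g^(22/q) ≢ 1 (mod 23) for each prime q ∈ {2, 11}.
9^11 ≡ 1 (mod 23)  [q = 2: ≡ 1 ✗]
9^2 ≡ 12 (mod 23)  [q = 11: ≢ 1 ✓]
9^11 ≡ 1 shows ord(9) | 11, strictly less than φ(23); not a primitive root.

No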